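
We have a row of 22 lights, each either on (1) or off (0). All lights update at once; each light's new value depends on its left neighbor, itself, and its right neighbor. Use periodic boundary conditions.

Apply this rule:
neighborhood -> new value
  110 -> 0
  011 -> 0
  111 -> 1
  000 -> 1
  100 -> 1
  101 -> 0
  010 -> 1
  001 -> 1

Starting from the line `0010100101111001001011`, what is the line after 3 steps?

0111100000111101100010

step 1: 1110111100110111111000
step 2: 0100011011000011110111
step 3: 0111100000111101100010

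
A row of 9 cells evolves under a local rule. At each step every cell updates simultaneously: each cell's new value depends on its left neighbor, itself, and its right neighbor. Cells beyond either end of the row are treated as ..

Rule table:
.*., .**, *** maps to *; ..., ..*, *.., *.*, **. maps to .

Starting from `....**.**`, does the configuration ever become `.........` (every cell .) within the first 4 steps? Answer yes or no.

no

step 1: ....*..*.
step 2: ....*..*.  (fixed point — unchanged through step 4)
step 4 is ....*..*., still not uniform .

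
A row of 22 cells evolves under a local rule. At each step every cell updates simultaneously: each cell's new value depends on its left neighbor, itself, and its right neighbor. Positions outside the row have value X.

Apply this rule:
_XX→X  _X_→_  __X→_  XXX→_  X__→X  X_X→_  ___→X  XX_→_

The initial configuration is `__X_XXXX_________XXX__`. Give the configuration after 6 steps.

_______XX_X_____XXX___

X___X___XXXXXXXX_X__X_
_XX__XX_X_________X___
_X_X_X___XXXXXXXX__XX_
______XX_X_______X_X__
XXXXX_X___XXXXXX____X_
_______XX_X_____XXX___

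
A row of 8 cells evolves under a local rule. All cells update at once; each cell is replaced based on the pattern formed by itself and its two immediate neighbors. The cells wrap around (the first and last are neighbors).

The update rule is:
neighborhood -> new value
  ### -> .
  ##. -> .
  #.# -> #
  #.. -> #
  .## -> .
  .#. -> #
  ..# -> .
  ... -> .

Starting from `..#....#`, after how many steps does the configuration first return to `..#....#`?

8

#.##...#
.#..#...
.##.##..
...#..#.
...##.##
#....#..
##...##.
..#....#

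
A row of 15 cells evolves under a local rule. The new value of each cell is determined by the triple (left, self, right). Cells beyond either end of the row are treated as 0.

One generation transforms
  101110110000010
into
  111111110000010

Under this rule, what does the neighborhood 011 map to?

At position 2 the neighborhood is 011; the next row has 1 there.

1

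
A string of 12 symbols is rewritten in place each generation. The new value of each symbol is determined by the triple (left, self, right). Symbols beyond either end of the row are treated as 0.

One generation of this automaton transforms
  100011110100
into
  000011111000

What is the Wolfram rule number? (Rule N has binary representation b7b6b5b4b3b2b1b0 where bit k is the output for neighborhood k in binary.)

position 5: 111 → 1  (bit 7 = 1)
position 7: 110 → 1  (bit 6 = 1)
position 8: 101 → 1  (bit 5 = 1)
position 1: 100 → 0  (bit 4 = 0)
position 4: 011 → 1  (bit 3 = 1)
position 0: 010 → 0  (bit 2 = 0)
position 3: 001 → 0  (bit 1 = 0)
position 2: 000 → 0  (bit 0 = 0)
bits b7..b0 = 11101000 = 232

232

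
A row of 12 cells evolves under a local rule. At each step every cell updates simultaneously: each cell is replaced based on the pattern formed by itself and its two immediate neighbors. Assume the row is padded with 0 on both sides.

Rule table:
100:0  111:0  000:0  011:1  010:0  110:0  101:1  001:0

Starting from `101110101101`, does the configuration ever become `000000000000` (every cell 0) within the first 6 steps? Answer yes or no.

011001011010
010000110100
000000101000
000000010000
000000000000
all cells are 0 at step 5

yes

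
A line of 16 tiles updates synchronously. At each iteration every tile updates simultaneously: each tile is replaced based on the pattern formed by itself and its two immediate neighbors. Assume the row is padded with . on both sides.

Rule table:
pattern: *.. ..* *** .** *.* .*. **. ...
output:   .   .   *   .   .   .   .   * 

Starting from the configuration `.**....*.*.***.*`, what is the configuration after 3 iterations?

iteration 1: ....**......*...
iteration 2: ***....****...**
iteration 3: .*..**..**..*...

.*..**..**..*...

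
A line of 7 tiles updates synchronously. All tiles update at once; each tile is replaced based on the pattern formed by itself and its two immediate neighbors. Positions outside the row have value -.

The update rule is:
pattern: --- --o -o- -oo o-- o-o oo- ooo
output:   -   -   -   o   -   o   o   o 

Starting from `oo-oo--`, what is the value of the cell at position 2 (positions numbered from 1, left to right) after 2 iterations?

o

ooooo--
ooooo--
position 2 holds o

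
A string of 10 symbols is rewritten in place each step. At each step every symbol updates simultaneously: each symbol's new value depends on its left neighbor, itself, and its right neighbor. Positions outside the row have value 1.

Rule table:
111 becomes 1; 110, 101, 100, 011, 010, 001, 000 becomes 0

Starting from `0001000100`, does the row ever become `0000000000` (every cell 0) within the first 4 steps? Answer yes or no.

0000000000
all cells are 0 at step 1

yes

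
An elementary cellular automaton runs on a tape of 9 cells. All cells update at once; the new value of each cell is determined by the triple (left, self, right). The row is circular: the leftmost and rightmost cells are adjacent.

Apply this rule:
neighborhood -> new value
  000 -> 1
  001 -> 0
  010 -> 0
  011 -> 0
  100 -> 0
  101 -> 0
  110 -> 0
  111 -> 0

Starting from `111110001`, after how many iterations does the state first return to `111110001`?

2

000000100
111110001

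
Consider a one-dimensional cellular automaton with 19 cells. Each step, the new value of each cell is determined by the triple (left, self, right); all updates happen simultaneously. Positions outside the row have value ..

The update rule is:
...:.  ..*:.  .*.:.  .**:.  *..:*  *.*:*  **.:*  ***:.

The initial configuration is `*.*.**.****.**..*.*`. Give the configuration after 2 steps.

..*.*.**...**.**..*

.*.*.**...**.**..*.
..*.*.**...**.**..*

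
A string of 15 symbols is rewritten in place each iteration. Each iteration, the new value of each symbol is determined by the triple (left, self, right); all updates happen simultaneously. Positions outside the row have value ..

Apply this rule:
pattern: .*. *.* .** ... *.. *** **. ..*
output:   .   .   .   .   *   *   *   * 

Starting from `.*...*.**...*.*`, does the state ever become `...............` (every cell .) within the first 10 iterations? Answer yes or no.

yes

*.*.*...**.*...
.....*.*.*..*..
....*.....**.*.
...*.*...*.*..*
..*...*.*...**.
.*.*.*...*.*.**
*.....*.*.....*
.*...*...*...*.
*.*.*.*.*.*.*.*
...............
all cells are . at iteration 10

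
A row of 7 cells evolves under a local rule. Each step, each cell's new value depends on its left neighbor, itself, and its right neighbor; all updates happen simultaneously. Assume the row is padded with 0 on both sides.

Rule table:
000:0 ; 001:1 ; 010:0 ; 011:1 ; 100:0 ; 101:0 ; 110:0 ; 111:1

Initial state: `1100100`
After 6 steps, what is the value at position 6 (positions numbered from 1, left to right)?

1001000
0010000
0100000
1000000
0000000
0000000
position 6 holds 0

0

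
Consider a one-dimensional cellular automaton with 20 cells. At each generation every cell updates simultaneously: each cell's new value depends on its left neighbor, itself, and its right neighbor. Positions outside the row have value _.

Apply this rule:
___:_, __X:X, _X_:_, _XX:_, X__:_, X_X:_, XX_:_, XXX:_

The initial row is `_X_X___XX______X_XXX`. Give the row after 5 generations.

__X_______X_________

X_____X_______X_____
_____X_______X______
____X_______X_______
___X_______X________
__X_______X_________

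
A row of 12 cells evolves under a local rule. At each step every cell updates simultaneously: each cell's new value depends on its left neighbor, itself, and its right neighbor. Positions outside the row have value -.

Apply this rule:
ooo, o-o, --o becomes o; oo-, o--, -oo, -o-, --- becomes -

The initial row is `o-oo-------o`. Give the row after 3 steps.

--------o---

step 1: -o--------o-
step 2: o--------o--
step 3: --------o---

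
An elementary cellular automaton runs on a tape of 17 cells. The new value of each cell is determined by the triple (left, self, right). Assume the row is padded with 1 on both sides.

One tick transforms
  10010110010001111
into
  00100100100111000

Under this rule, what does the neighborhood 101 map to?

0

At position 4 the neighborhood is 101; the next row has 0 there.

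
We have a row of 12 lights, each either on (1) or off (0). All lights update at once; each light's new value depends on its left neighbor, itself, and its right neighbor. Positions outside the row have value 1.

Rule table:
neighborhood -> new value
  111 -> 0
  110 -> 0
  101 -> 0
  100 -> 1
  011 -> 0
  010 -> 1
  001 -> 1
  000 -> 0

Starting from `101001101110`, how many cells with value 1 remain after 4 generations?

6

001110000000
110001000001
001011100010
111000010110
count of 1: 6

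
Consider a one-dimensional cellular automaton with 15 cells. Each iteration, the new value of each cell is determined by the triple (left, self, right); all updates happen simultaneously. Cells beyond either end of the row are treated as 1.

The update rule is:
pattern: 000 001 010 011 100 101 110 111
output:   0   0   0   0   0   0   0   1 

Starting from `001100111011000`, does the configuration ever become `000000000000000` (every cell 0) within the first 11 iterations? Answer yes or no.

000000010000000
000000000000000
all cells are 0 at iteration 2

yes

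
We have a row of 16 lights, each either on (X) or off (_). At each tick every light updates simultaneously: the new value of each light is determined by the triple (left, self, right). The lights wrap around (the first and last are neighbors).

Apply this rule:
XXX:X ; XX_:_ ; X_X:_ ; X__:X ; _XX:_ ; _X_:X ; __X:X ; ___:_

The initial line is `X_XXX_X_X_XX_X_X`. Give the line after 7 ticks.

tick 1: ___X__X_X____X__
tick 2: __XXXXX_XX__XXX_
tick 3: _X_XXX____XX_X_X
tick 4: _X__X_X__X___X_X
tick 5: _XXXX_XXXXX_XX_X
tick 6: __XX___XXX_____X
tick 7: XX__X_X_X_X___XX

XX__X_X_X_X___XX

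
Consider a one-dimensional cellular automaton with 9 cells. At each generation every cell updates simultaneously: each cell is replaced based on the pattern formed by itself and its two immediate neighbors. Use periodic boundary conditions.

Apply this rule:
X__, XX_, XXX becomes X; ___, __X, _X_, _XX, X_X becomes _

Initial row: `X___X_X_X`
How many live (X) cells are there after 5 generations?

XX_______
_XX______
__XX_____
___XX____
____XX___
count of X: 2

2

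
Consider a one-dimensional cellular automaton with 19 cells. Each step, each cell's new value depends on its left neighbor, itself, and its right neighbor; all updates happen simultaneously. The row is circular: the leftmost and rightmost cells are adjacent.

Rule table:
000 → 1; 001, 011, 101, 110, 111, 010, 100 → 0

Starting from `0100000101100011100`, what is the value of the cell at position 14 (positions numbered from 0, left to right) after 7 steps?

0001110000001000001
0100000111100011100
0001110000001000001  (repeats step 1; period 2)
step 7: 0001110000001000001
position 14 holds 0

0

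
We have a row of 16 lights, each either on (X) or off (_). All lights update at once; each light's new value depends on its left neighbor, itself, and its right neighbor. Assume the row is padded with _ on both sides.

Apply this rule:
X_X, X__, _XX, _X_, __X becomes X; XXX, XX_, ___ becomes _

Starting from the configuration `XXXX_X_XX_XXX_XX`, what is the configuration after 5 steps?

X__XX___XX_XX__X

step 1: X___XXXX_XX__XX_
step 2: XX_XX___XX_XXX_X
step 3: X_XX_X_XX_XX__XX
step 4: XXX_XXXX_XX_XXX_
step 5: X__XX___XX_XX__X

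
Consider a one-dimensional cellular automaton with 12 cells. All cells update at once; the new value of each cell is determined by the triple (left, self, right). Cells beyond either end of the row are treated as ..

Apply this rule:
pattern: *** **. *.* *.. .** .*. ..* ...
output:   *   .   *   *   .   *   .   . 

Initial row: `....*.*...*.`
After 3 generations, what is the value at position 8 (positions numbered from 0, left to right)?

*

....****..**
.....**.*...
.......***..
position 8 holds *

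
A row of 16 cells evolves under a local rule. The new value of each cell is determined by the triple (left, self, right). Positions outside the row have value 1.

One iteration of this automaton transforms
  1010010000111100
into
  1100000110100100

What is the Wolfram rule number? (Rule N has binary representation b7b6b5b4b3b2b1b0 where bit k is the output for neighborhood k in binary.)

position 11: 111 → 0  (bit 7 = 0)
position 0: 110 → 1  (bit 6 = 1)
position 1: 101 → 1  (bit 5 = 1)
position 3: 100 → 0  (bit 4 = 0)
position 10: 011 → 1  (bit 3 = 1)
position 2: 010 → 0  (bit 2 = 0)
position 4: 001 → 0  (bit 1 = 0)
position 7: 000 → 1  (bit 0 = 1)
bits b7..b0 = 01101001 = 105

105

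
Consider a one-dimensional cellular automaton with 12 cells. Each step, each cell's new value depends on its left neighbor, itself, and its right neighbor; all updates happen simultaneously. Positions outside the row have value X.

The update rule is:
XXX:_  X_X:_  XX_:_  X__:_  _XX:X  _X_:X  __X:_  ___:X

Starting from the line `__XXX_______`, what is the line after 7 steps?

__X_X_X_X_X_

__X___XXXXX_
__X_X_X_____
__X_X_X_XXX_
__X_X_X_X___
__X_X_X_X_X_
__X_X_X_X_X_  (fixed point — unchanged through step 7)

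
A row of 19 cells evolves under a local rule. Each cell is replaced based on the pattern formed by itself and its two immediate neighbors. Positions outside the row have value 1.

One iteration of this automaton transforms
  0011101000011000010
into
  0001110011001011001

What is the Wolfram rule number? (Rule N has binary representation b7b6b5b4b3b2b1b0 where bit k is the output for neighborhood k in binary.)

225

position 3: 111 → 1  (bit 7 = 1)
position 4: 110 → 1  (bit 6 = 1)
position 5: 101 → 1  (bit 5 = 1)
position 0: 100 → 0  (bit 4 = 0)
position 2: 011 → 0  (bit 3 = 0)
position 6: 010 → 0  (bit 2 = 0)
position 1: 001 → 0  (bit 1 = 0)
position 8: 000 → 1  (bit 0 = 1)
bits b7..b0 = 11100001 = 225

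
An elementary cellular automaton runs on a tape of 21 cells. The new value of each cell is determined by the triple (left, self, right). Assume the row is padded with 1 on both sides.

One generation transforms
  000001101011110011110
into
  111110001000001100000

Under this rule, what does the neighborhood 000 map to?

At position 1 the neighborhood is 000; the next row has 1 there.

1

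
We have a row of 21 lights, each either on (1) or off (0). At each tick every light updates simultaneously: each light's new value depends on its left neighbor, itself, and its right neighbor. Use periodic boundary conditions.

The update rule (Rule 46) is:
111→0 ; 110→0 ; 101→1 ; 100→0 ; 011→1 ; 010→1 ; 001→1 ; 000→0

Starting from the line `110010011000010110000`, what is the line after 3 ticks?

011011000011000000110

tick 1: 100110110000111100001
tick 2: 001101100001100000011
tick 3: 011011000011000000110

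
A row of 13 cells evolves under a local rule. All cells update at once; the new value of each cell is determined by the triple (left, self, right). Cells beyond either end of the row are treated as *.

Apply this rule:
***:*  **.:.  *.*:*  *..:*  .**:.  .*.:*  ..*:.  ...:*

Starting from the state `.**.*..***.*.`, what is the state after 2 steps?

.*..*.*.**.**

step 1: *..***..*.***
step 2: .*..*.*.**.**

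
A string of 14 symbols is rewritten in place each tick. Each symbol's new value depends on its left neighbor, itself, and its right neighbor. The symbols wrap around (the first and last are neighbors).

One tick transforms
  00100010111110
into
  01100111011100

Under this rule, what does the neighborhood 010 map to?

1

At position 2 the neighborhood is 010; the next row has 1 there.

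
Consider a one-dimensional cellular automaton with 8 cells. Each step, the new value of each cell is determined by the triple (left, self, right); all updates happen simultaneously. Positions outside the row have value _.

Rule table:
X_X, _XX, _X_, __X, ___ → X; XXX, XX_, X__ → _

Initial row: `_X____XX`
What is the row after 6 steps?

step 1: XX_XXXX_
step 2: X_XX____
step 3: XXX__XXX
step 4: X___XX__
step 5: X_XXX__X
step 6: XXX___XX

XXX___XX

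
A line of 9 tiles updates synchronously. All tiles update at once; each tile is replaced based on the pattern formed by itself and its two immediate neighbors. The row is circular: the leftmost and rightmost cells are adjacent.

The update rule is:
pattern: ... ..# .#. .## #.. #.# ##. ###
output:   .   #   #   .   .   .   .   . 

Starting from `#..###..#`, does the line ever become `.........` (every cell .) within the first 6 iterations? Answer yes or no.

..#....#.
.##...##.
#....#...
#...##..#
...#...#.
..##..##.
iteration 6 is ..##..##., still not uniform .

no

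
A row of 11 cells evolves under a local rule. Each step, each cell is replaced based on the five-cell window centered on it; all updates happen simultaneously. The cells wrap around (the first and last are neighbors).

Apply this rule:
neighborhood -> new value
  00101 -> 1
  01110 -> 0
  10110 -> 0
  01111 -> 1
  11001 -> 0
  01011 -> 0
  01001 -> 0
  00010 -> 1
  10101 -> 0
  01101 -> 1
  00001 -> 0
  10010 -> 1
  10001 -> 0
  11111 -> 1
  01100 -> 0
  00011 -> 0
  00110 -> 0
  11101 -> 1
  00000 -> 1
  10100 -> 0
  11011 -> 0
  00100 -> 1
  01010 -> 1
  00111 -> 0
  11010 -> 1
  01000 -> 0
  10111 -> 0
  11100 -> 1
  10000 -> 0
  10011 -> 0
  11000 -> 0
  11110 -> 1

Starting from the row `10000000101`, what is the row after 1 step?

00011101100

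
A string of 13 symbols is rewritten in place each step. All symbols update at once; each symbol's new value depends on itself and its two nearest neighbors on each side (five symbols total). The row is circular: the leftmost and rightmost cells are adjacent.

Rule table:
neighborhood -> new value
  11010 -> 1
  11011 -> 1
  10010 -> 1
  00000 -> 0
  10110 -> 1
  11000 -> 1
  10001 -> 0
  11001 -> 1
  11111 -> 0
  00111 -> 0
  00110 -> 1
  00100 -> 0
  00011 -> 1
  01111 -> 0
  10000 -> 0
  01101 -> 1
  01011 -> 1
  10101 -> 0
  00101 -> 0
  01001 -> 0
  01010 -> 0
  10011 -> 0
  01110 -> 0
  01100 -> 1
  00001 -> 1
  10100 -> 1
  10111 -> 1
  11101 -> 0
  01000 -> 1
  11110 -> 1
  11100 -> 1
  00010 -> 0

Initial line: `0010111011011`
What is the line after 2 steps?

1101100111111
1011110000000

1011110000000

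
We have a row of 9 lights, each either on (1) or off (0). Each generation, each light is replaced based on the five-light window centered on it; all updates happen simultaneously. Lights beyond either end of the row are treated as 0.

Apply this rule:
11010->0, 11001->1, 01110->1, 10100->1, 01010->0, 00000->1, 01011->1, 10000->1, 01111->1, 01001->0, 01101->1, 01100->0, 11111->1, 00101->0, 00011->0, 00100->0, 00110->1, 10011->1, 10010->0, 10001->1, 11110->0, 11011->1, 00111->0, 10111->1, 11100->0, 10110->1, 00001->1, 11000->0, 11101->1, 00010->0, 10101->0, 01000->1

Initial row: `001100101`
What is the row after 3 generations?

generation 1: 101010001
generation 2: 000011100
generation 3: 111001001

111001001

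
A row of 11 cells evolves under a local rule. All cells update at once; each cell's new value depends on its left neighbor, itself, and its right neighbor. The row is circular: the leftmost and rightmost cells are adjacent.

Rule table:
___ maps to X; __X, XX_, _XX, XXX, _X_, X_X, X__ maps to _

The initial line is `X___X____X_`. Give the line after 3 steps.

__X___XX___
X___X____XX
__X___XX___

__X___XX___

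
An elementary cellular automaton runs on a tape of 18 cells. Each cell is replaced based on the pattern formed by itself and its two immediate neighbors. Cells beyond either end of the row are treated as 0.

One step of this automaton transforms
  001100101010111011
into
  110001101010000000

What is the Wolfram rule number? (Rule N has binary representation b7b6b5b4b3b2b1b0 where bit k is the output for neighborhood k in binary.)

7

position 13: 111 → 0  (bit 7 = 0)
position 3: 110 → 0  (bit 6 = 0)
position 7: 101 → 0  (bit 5 = 0)
position 4: 100 → 0  (bit 4 = 0)
position 2: 011 → 0  (bit 3 = 0)
position 6: 010 → 1  (bit 2 = 1)
position 1: 001 → 1  (bit 1 = 1)
position 0: 000 → 1  (bit 0 = 1)
bits b7..b0 = 00000111 = 7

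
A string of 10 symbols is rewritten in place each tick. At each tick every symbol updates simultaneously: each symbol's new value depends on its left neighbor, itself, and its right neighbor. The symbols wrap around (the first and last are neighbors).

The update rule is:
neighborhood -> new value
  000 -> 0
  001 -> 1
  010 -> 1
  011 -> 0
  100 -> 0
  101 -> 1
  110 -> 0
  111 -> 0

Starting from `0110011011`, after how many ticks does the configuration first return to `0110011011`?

10

1000100100
1001101101
0010010010
0110110110
1001001000
1011011001
0100100010
1101100110
0010001001
0110011011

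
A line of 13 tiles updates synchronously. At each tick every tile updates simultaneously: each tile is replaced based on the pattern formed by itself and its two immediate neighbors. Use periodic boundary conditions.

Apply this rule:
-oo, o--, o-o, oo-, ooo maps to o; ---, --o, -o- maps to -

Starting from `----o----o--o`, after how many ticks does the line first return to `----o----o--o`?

13

tick 1: o----o----o--
tick 2: -o----o----o-
tick 3: --o----o----o
tick 4: o--o----o----
tick 5: -o--o----o---
tick 6: --o--o----o--
tick 7: ---o--o----o-
tick 8: ----o--o----o
tick 9: o----o--o----
tick 10: -o----o--o---
tick 11: --o----o--o--
tick 12: ---o----o--o-
tick 13: ----o----o--o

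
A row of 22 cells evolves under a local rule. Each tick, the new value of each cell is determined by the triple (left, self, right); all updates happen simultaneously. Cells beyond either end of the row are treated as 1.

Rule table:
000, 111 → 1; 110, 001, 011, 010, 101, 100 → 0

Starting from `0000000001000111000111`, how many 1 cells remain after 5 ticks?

7

0111111100010010010011
0011111001000000000001
0001110000011111111100
0100100111001111111000
0000000010000111110010
count of 1: 7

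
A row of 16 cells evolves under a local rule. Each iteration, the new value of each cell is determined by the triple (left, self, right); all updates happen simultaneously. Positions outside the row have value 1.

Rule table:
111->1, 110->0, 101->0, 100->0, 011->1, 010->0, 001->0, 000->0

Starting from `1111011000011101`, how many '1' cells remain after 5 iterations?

1

1110010000011001
1100000000010001
1000000000000001
0000000000000001
0000000000000001
count of 1: 1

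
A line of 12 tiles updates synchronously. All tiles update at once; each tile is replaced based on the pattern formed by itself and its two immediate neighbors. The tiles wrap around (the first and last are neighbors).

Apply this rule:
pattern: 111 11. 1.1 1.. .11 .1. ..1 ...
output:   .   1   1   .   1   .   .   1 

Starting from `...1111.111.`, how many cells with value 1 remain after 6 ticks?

tick 1: 11.1..111.1.
tick 2: 111...1.11.1
tick 3: ..1.1..11111
tick 4: ...1...1...1
tick 5: .1...1...1..
tick 6: ...1...1...1
count of 1: 3

3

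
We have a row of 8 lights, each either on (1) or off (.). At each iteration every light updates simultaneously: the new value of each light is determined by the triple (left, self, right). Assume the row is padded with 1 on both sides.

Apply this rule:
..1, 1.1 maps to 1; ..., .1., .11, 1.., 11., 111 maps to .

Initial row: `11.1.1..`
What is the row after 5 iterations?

..1.1..1
.1.1..1.
1.1..1.1
.1..1.1.
1..1.1.1

1..1.1.1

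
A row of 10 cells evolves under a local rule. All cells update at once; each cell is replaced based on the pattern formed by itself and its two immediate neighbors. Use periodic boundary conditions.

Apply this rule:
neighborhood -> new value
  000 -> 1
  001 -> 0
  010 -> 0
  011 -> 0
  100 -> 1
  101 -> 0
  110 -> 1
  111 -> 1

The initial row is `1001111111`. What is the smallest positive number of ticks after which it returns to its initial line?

1100111111
1110011111
1111001111
1111100111
1111110011
1111111001
1111111100
0111111110
0011111111
1001111111

10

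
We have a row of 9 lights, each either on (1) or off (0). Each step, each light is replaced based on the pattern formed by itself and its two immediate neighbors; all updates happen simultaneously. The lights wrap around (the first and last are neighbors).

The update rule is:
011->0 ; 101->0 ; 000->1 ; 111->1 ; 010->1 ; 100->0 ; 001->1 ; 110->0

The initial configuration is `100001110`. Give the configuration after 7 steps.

101001001

step 1: 101110100
step 2: 100100101
step 3: 001101100
step 4: 110000001
step 5: 100111110
step 6: 101011100
step 7: 101001001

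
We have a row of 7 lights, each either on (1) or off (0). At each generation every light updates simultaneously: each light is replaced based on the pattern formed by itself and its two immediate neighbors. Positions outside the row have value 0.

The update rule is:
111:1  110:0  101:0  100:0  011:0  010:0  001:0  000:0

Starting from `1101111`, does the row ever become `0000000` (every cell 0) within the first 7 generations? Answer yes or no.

0000110
0000000
all cells are 0 at generation 2

yes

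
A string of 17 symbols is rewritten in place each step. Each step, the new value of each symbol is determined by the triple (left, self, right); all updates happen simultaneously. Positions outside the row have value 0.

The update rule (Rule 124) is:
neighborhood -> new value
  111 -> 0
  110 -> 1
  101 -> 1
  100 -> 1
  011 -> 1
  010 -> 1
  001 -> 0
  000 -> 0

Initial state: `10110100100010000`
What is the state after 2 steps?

10000011111011100

11111110110011000
10000011111011100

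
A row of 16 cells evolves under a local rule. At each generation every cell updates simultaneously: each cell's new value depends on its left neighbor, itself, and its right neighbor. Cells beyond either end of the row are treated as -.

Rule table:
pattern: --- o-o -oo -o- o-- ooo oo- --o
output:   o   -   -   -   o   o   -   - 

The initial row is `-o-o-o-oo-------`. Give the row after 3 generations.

-oooooo-o--ooo-o

---------ooooooo
oooooooo--ooooo-
-oooooo-o--ooo-o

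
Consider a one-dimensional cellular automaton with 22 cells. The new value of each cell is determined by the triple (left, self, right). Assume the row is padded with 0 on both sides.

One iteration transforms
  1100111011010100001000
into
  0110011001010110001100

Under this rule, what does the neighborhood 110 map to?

1

At position 1 the neighborhood is 110; the next row has 1 there.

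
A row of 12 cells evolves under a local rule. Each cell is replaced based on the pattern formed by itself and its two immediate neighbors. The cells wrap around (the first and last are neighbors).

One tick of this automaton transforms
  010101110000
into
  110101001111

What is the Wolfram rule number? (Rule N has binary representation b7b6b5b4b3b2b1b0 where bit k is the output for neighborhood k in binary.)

position 6: 111 → 0  (bit 7 = 0)
position 7: 110 → 0  (bit 6 = 0)
position 2: 101 → 0  (bit 5 = 0)
position 8: 100 → 1  (bit 4 = 1)
position 5: 011 → 1  (bit 3 = 1)
position 1: 010 → 1  (bit 2 = 1)
position 0: 001 → 1  (bit 1 = 1)
position 9: 000 → 1  (bit 0 = 1)
bits b7..b0 = 00011111 = 31

31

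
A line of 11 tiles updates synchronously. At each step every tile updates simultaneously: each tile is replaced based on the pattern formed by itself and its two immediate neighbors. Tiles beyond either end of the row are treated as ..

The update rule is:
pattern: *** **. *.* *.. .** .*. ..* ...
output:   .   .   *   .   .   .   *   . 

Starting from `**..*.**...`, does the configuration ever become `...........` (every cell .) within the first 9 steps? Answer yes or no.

step 1: ...*.*.....
step 2: ..*.*......
step 3: .*.*.......
step 4: *.*........
step 5: .*.........
step 6: *..........
step 7: ...........
all cells are . at step 7

yes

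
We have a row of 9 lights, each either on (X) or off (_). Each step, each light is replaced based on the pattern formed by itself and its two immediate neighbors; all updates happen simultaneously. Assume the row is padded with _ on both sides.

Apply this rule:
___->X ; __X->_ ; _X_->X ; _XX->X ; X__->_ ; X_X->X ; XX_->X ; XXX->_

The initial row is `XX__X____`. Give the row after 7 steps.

XX__X_XXX

XX__X_XXX
XX__XXX_X
XX__X_XXX  (repeats step 1; period 2)
step 7: XX__X_XXX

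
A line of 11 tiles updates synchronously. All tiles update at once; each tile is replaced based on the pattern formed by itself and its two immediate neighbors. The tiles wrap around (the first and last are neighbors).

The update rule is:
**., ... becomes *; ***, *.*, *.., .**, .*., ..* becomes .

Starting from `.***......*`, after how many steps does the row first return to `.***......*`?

22

step 1: ...*.****..
step 2: **......*.*
step 3: .*.****....
step 4: ......*.***
step 5: .****.....*
step 6: ....*.***..
step 7: ***.....*.*
step 8: ..*.***....
step 9: *.....*.***
step 10: *.***......
step 11: ....*.****.
step 12: ***......*.
step 13: ..*.****...
step 14: *......*.**
step 15: *.****.....
step 16: .....*.***.
step 17: ****.....*.
step 18: ...*.***...
step 19: **.....*.**
step 20: .*.***.....
step 21: .....*.****
step 22: .***......*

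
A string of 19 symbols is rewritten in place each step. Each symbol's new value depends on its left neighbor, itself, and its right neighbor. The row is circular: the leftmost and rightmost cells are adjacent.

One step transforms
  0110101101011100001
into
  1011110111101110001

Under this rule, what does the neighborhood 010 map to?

1

At position 4 the neighborhood is 010; the next row has 1 there.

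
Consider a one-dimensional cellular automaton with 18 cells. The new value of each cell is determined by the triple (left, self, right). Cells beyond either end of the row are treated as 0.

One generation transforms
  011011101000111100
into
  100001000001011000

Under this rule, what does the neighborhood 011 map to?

At position 1 the neighborhood is 011; the next row has 0 there.

0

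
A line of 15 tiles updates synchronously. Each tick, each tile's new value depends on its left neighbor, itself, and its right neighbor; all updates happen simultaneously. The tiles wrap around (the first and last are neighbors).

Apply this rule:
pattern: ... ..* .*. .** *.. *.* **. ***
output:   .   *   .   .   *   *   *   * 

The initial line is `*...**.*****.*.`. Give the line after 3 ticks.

.*.*.**.*****.*
*.*.*.**.*****.
.*.*.*.**.*****

.*.*.*.**.*****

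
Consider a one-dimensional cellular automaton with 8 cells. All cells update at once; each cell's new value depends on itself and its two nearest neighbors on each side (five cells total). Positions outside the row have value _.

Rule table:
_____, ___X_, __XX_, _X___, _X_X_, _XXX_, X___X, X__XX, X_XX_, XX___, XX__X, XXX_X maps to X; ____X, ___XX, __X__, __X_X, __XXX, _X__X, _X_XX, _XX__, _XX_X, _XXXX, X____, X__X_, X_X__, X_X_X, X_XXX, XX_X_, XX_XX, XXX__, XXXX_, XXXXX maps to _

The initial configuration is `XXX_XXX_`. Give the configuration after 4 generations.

_X_X__X_

generation 1: _XX__X_X
generation 2: _X_X__X_
generation 3: X_X____X
generation 4: _X_X__X_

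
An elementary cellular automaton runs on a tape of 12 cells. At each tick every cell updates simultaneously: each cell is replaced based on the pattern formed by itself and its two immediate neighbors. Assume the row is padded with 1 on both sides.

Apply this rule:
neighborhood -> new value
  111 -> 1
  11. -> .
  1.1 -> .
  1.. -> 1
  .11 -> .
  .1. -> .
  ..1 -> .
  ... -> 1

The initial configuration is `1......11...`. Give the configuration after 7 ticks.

.11111...11.
..111.11....
1..1....111.
.1..111..1..
..1..1.1..1.
1..1....1...
.1..111..11.

.1..111..11.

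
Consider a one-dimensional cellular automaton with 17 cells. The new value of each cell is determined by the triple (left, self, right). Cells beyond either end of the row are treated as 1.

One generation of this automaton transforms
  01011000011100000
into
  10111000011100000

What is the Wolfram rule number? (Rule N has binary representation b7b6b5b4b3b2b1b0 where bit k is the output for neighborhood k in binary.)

232

position 10: 111 → 1  (bit 7 = 1)
position 4: 110 → 1  (bit 6 = 1)
position 0: 101 → 1  (bit 5 = 1)
position 5: 100 → 0  (bit 4 = 0)
position 3: 011 → 1  (bit 3 = 1)
position 1: 010 → 0  (bit 2 = 0)
position 8: 001 → 0  (bit 1 = 0)
position 6: 000 → 0  (bit 0 = 0)
bits b7..b0 = 11101000 = 232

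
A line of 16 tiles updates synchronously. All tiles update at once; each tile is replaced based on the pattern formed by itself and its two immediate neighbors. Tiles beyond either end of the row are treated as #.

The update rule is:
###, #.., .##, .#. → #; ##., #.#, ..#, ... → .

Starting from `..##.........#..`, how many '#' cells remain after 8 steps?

7

#.#.#........##.
..#.##.......#..
#.#.#.#......##.
..#.#.##.....#..
#.#.#.#.#....##.
..#.#.#.##...#..
#.#.#.#.#.#..##.
..#.#.#.#.##.#..
count of #: 7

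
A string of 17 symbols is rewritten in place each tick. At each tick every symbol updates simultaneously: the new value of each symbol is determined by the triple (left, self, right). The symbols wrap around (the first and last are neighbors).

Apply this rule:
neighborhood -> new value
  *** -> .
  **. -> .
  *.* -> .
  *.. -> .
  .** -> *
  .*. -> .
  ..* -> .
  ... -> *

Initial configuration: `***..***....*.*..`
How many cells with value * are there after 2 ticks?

8

*....*...**......
..**...*.*..****.
count of *: 8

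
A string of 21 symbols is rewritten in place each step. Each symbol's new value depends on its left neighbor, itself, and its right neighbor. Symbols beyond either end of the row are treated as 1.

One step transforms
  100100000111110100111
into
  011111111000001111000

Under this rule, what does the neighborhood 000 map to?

At position 5 the neighborhood is 000; the next row has 1 there.

1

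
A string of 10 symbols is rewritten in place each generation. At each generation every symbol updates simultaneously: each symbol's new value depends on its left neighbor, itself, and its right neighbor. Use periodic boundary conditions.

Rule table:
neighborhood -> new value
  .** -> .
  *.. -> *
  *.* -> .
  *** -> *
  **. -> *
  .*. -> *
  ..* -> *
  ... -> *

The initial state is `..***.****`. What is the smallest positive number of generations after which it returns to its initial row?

10

**.**..***
**..***.**
****.**..*
****..***.
.*****.**.
*.****..**
*..*****.*
***.****..
.**..*****
..***.****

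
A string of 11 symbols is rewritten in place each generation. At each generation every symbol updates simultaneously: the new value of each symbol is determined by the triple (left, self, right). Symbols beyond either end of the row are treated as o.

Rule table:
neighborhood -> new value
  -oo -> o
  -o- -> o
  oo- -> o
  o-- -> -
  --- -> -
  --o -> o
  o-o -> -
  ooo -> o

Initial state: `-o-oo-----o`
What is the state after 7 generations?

-o-oo-ooooo

-o-oo----oo
-o-oo---ooo
-o-oo--oooo
-o-oo-ooooo
-o-oo-ooooo  (fixed point — unchanged through generation 7)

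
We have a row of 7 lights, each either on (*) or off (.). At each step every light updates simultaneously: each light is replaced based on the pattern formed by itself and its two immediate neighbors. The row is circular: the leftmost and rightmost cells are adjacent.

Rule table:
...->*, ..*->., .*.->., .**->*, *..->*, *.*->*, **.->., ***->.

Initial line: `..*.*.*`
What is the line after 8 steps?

step 1: *..*.*.
step 2: .*..*.*
step 3: *.*..*.
step 4: .*.*..*
step 5: *.*.*..
step 6: .*.*.*.
step 7: ..*.*.*  (repeats step 0; period 7)
step 8: *..*.*.

*..*.*.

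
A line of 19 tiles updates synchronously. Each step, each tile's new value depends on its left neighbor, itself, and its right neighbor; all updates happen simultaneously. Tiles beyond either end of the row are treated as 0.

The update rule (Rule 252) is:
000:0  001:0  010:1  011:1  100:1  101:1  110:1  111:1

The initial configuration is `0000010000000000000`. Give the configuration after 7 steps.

0000011000000000000
0000011100000000000
0000011110000000000
0000011111000000000
0000011111100000000
0000011111110000000
0000011111111000000

0000011111111000000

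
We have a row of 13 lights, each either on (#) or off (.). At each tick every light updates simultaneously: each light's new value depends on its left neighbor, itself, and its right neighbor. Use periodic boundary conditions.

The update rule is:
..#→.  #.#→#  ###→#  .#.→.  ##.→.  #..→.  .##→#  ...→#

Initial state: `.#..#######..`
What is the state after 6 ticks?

#####....#.#.

....######..#
.##.#####....
.#.#####..###
#.#####...##.
.#####..#.#.#
#####....#.#.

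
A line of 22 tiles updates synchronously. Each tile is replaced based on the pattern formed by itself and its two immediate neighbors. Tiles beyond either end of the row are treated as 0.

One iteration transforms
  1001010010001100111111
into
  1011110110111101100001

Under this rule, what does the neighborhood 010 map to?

1

At position 0 the neighborhood is 010; the next row has 1 there.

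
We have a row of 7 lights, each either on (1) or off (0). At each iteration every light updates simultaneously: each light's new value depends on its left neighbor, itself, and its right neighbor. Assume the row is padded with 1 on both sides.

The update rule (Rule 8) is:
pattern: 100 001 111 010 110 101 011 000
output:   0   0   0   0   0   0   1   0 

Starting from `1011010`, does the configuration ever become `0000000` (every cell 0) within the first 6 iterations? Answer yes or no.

yes

0010000
0000000
all cells are 0 at iteration 2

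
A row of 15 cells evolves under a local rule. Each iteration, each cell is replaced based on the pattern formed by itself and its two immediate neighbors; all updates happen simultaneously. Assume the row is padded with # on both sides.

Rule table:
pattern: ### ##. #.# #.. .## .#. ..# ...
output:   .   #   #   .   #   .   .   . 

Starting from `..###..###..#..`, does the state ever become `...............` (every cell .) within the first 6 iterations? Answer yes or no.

yes

..#.#..#.#.....
...#....#......
...............
all cells are . at iteration 3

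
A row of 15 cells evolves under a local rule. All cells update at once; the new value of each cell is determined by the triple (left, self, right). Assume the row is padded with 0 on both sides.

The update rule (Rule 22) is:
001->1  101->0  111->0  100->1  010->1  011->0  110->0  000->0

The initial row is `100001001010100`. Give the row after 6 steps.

000001000010000

110011111010110
001100000010001
010010000111011
111111001000000
000000111100000
000001000010000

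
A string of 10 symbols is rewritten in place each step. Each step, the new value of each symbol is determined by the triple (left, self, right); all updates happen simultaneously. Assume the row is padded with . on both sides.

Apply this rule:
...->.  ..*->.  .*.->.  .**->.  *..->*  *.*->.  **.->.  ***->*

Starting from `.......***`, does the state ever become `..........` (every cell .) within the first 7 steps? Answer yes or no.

........*.
.........*
..........
all cells are . at step 3

yes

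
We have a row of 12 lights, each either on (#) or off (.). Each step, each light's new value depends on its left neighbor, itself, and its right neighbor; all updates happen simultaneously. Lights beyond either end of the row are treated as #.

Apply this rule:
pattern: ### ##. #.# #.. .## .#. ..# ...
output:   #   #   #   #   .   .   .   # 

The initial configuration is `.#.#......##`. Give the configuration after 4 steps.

step 1: #.#.#####..#
step 2: ##.#.#####..
step 3: ###.#.#####.
step 4: ####.#.#####

####.#.#####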